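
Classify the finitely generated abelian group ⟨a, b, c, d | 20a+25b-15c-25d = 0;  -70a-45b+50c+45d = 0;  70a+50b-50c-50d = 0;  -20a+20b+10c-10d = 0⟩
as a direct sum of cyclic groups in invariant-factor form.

rank_ℚ(R)=4; free=4−4=0
SNF(R) diag = [5, 5, 10, 10] → torsion [5, 5, 10, 10]

Answer: M ≅ ℤ/5 ⊕ ℤ/5 ⊕ ℤ/10 ⊕ ℤ/10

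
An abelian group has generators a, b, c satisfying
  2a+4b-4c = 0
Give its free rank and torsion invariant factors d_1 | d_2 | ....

Answer: M ≅ ℤ^2 ⊕ ℤ/2

Derivation:
rank_ℚ(R)=1; free=3−1=2
SNF(R) diag = [2] → torsion [2]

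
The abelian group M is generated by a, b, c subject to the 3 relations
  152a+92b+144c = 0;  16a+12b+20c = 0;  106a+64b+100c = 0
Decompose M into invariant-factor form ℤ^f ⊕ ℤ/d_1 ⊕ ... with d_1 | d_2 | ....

rank_ℚ(R)=3; free=3−3=0
SNF(R) diag = [2, 4, 4] → torsion [2, 4, 4]

Answer: M ≅ ℤ/2 ⊕ ℤ/4 ⊕ ℤ/4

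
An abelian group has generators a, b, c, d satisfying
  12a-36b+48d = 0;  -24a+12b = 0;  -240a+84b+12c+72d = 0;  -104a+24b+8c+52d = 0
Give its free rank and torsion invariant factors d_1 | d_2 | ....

Answer: M ≅ ℤ/4 ⊕ ℤ/12 ⊕ ℤ/12 ⊕ ℤ/36

Derivation:
rank_ℚ(R)=4; free=4−4=0
SNF(R) diag = [4, 12, 12, 36] → torsion [4, 12, 12, 36]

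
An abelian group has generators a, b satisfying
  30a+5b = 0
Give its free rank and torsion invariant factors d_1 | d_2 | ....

Answer: M ≅ ℤ^1 ⊕ ℤ/5

Derivation:
rank_ℚ(R)=1; free=2−1=1
SNF(R) diag = [5] → torsion [5]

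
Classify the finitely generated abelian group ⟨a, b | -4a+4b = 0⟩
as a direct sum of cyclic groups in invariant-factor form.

Answer: M ≅ ℤ^1 ⊕ ℤ/4

Derivation:
rank_ℚ(R)=1; free=2−1=1
SNF(R) diag = [4] → torsion [4]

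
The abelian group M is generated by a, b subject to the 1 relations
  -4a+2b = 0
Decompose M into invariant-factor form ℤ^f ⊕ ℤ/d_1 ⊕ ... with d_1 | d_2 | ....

rank_ℚ(R)=1; free=2−1=1
SNF(R) diag = [2] → torsion [2]

Answer: M ≅ ℤ^1 ⊕ ℤ/2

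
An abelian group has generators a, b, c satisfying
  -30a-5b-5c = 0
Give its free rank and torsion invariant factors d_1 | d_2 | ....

rank_ℚ(R)=1; free=3−1=2
SNF(R) diag = [5] → torsion [5]

Answer: M ≅ ℤ^2 ⊕ ℤ/5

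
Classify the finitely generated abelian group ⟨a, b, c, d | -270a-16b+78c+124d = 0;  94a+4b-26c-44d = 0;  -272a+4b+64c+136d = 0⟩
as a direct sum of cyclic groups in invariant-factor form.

rank_ℚ(R)=3; free=4−3=1
SNF(R) diag = [2, 4, 12] → torsion [2, 4, 12]

Answer: M ≅ ℤ^1 ⊕ ℤ/2 ⊕ ℤ/4 ⊕ ℤ/12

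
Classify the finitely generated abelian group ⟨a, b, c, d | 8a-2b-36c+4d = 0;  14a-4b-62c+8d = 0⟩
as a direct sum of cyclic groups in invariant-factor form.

rank_ℚ(R)=2; free=4−2=2
SNF(R) diag = [2, 2] → torsion [2, 2]

Answer: M ≅ ℤ^2 ⊕ ℤ/2 ⊕ ℤ/2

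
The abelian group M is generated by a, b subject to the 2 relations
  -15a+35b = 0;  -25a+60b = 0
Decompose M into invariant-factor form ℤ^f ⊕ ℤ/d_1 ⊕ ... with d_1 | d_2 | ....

rank_ℚ(R)=2; free=2−2=0
SNF(R) diag = [5, 5] → torsion [5, 5]

Answer: M ≅ ℤ/5 ⊕ ℤ/5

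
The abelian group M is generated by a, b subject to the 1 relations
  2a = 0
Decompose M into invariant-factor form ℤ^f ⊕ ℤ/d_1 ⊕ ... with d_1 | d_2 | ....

rank_ℚ(R)=1; free=2−1=1
SNF(R) diag = [2] → torsion [2]

Answer: M ≅ ℤ^1 ⊕ ℤ/2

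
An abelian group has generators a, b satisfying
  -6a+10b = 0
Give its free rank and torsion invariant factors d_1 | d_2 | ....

Answer: M ≅ ℤ^1 ⊕ ℤ/2

Derivation:
rank_ℚ(R)=1; free=2−1=1
SNF(R) diag = [2] → torsion [2]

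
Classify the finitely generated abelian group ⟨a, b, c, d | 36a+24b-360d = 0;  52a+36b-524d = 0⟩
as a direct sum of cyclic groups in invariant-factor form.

rank_ℚ(R)=2; free=4−2=2
SNF(R) diag = [4, 12] → torsion [4, 12]

Answer: M ≅ ℤ^2 ⊕ ℤ/4 ⊕ ℤ/12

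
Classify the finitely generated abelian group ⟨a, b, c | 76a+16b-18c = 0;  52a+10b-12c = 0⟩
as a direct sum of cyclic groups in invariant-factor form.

rank_ℚ(R)=2; free=3−2=1
SNF(R) diag = [2, 6] → torsion [2, 6]

Answer: M ≅ ℤ^1 ⊕ ℤ/2 ⊕ ℤ/6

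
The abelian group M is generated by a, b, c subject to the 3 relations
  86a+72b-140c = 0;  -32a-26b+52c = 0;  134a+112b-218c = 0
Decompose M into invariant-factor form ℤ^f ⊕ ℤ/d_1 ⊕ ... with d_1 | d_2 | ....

rank_ℚ(R)=3; free=3−3=0
SNF(R) diag = [2, 2, 2] → torsion [2, 2, 2]

Answer: M ≅ ℤ/2 ⊕ ℤ/2 ⊕ ℤ/2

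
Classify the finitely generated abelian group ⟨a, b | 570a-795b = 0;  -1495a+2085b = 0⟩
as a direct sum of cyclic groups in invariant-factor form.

rank_ℚ(R)=2; free=2−2=0
SNF(R) diag = [5, 15] → torsion [5, 15]

Answer: M ≅ ℤ/5 ⊕ ℤ/15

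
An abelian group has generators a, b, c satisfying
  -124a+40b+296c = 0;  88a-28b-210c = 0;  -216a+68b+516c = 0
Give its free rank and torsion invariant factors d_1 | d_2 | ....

rank_ℚ(R)=3; free=3−3=0
SNF(R) diag = [2, 4, 4] → torsion [2, 4, 4]

Answer: M ≅ ℤ/2 ⊕ ℤ/4 ⊕ ℤ/4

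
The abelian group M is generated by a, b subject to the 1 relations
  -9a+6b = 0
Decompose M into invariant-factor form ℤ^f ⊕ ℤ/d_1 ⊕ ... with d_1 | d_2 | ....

rank_ℚ(R)=1; free=2−1=1
SNF(R) diag = [3] → torsion [3]

Answer: M ≅ ℤ^1 ⊕ ℤ/3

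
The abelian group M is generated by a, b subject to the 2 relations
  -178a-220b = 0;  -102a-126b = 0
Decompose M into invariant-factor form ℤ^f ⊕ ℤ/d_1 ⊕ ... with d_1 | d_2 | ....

rank_ℚ(R)=2; free=2−2=0
SNF(R) diag = [2, 6] → torsion [2, 6]

Answer: M ≅ ℤ/2 ⊕ ℤ/6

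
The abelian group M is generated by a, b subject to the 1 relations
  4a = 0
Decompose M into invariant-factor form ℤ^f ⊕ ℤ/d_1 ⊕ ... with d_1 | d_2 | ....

Answer: M ≅ ℤ^1 ⊕ ℤ/4

Derivation:
rank_ℚ(R)=1; free=2−1=1
SNF(R) diag = [4] → torsion [4]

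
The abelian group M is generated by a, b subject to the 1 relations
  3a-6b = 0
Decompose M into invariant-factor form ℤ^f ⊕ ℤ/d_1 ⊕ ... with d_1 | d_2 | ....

Answer: M ≅ ℤ^1 ⊕ ℤ/3

Derivation:
rank_ℚ(R)=1; free=2−1=1
SNF(R) diag = [3] → torsion [3]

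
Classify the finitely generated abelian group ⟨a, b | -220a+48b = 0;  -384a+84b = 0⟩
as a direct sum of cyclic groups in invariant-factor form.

Answer: M ≅ ℤ/4 ⊕ ℤ/12

Derivation:
rank_ℚ(R)=2; free=2−2=0
SNF(R) diag = [4, 12] → torsion [4, 12]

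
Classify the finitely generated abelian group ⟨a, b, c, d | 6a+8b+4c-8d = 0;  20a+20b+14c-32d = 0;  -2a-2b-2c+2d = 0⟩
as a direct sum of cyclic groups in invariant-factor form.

Answer: M ≅ ℤ^1 ⊕ ℤ/2 ⊕ ℤ/2 ⊕ ℤ/6

Derivation:
rank_ℚ(R)=3; free=4−3=1
SNF(R) diag = [2, 2, 6] → torsion [2, 2, 6]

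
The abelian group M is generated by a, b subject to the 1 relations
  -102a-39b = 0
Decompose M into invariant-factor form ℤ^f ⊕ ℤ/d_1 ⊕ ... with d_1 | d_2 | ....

Answer: M ≅ ℤ^1 ⊕ ℤ/3

Derivation:
rank_ℚ(R)=1; free=2−1=1
SNF(R) diag = [3] → torsion [3]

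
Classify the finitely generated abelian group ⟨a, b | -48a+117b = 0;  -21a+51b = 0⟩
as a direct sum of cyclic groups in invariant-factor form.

rank_ℚ(R)=2; free=2−2=0
SNF(R) diag = [3, 3] → torsion [3, 3]

Answer: M ≅ ℤ/3 ⊕ ℤ/3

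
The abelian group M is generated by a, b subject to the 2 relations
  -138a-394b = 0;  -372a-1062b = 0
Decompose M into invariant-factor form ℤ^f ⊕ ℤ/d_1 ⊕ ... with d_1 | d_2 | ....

rank_ℚ(R)=2; free=2−2=0
SNF(R) diag = [2, 6] → torsion [2, 6]

Answer: M ≅ ℤ/2 ⊕ ℤ/6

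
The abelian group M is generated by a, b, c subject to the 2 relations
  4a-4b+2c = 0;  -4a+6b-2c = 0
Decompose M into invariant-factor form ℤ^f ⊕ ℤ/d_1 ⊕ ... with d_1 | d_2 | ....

rank_ℚ(R)=2; free=3−2=1
SNF(R) diag = [2, 2] → torsion [2, 2]

Answer: M ≅ ℤ^1 ⊕ ℤ/2 ⊕ ℤ/2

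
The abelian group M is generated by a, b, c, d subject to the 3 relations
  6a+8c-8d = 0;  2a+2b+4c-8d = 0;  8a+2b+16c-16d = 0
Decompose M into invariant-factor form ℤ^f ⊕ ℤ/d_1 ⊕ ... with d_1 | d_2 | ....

Answer: M ≅ ℤ^1 ⊕ ℤ/2 ⊕ ℤ/2 ⊕ ℤ/4

Derivation:
rank_ℚ(R)=3; free=4−3=1
SNF(R) diag = [2, 2, 4] → torsion [2, 2, 4]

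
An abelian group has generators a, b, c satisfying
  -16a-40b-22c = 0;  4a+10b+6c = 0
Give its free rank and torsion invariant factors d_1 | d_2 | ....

rank_ℚ(R)=2; free=3−2=1
SNF(R) diag = [2, 2] → torsion [2, 2]

Answer: M ≅ ℤ^1 ⊕ ℤ/2 ⊕ ℤ/2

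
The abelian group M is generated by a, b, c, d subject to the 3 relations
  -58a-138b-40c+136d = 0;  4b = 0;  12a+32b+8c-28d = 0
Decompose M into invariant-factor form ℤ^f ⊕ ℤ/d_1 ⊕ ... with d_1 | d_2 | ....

rank_ℚ(R)=3; free=4−3=1
SNF(R) diag = [2, 4, 4] → torsion [2, 4, 4]

Answer: M ≅ ℤ^1 ⊕ ℤ/2 ⊕ ℤ/4 ⊕ ℤ/4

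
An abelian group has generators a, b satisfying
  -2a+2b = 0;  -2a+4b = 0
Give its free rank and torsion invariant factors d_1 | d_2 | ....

rank_ℚ(R)=2; free=2−2=0
SNF(R) diag = [2, 2] → torsion [2, 2]

Answer: M ≅ ℤ/2 ⊕ ℤ/2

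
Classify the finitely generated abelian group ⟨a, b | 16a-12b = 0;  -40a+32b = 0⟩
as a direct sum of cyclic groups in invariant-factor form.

Answer: M ≅ ℤ/4 ⊕ ℤ/8

Derivation:
rank_ℚ(R)=2; free=2−2=0
SNF(R) diag = [4, 8] → torsion [4, 8]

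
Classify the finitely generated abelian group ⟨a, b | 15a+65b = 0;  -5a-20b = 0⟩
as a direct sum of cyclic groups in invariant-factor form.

rank_ℚ(R)=2; free=2−2=0
SNF(R) diag = [5, 5] → torsion [5, 5]

Answer: M ≅ ℤ/5 ⊕ ℤ/5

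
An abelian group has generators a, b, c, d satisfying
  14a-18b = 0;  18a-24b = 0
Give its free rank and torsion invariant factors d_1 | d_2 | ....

rank_ℚ(R)=2; free=4−2=2
SNF(R) diag = [2, 6] → torsion [2, 6]

Answer: M ≅ ℤ^2 ⊕ ℤ/2 ⊕ ℤ/6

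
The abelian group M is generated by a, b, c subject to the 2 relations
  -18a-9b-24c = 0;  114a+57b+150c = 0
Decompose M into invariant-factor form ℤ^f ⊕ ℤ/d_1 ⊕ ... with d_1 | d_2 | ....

Answer: M ≅ ℤ^1 ⊕ ℤ/3 ⊕ ℤ/6

Derivation:
rank_ℚ(R)=2; free=3−2=1
SNF(R) diag = [3, 6] → torsion [3, 6]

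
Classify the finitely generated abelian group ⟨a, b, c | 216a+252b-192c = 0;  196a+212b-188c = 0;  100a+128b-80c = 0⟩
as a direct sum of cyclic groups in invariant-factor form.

rank_ℚ(R)=3; free=3−3=0
SNF(R) diag = [4, 12, 36] → torsion [4, 12, 36]

Answer: M ≅ ℤ/4 ⊕ ℤ/12 ⊕ ℤ/36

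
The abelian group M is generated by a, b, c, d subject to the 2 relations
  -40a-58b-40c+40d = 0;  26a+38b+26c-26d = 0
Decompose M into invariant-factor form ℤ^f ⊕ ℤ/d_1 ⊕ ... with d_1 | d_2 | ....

Answer: M ≅ ℤ^2 ⊕ ℤ/2 ⊕ ℤ/6

Derivation:
rank_ℚ(R)=2; free=4−2=2
SNF(R) diag = [2, 6] → torsion [2, 6]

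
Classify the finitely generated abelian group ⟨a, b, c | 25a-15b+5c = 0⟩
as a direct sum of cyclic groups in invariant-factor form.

Answer: M ≅ ℤ^2 ⊕ ℤ/5

Derivation:
rank_ℚ(R)=1; free=3−1=2
SNF(R) diag = [5] → torsion [5]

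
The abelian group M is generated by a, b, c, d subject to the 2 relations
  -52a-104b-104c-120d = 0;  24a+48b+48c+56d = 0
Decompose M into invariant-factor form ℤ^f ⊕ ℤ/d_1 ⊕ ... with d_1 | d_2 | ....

rank_ℚ(R)=2; free=4−2=2
SNF(R) diag = [4, 8] → torsion [4, 8]

Answer: M ≅ ℤ^2 ⊕ ℤ/4 ⊕ ℤ/8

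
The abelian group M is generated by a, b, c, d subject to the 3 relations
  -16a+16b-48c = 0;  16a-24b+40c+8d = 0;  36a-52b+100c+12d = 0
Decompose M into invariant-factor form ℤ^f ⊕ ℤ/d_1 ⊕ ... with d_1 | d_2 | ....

rank_ℚ(R)=3; free=4−3=1
SNF(R) diag = [4, 8, 16] → torsion [4, 8, 16]

Answer: M ≅ ℤ^1 ⊕ ℤ/4 ⊕ ℤ/8 ⊕ ℤ/16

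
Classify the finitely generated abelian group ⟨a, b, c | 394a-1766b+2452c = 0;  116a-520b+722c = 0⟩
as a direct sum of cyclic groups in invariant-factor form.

Answer: M ≅ ℤ^1 ⊕ ℤ/2 ⊕ ℤ/6

Derivation:
rank_ℚ(R)=2; free=3−2=1
SNF(R) diag = [2, 6] → torsion [2, 6]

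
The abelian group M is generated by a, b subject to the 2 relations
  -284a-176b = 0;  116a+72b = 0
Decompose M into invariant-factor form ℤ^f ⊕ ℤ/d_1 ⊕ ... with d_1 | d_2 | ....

rank_ℚ(R)=2; free=2−2=0
SNF(R) diag = [4, 8] → torsion [4, 8]

Answer: M ≅ ℤ/4 ⊕ ℤ/8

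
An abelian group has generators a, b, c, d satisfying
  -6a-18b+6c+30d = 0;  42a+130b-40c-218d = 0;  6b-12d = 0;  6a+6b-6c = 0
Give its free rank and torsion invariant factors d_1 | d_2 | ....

Answer: M ≅ ℤ/2 ⊕ ℤ/6 ⊕ ℤ/6 ⊕ ℤ/6

Derivation:
rank_ℚ(R)=4; free=4−4=0
SNF(R) diag = [2, 6, 6, 6] → torsion [2, 6, 6, 6]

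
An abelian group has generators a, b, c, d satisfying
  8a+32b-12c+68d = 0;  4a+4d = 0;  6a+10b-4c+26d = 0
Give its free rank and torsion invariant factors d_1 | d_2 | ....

Answer: M ≅ ℤ^1 ⊕ ℤ/2 ⊕ ℤ/4 ⊕ ℤ/4

Derivation:
rank_ℚ(R)=3; free=4−3=1
SNF(R) diag = [2, 4, 4] → torsion [2, 4, 4]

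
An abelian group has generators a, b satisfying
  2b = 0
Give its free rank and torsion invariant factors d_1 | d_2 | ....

Answer: M ≅ ℤ^1 ⊕ ℤ/2

Derivation:
rank_ℚ(R)=1; free=2−1=1
SNF(R) diag = [2] → torsion [2]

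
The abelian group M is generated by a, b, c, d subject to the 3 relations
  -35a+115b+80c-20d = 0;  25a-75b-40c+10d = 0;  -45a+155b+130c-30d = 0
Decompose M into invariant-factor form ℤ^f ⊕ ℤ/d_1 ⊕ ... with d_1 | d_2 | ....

rank_ℚ(R)=3; free=4−3=1
SNF(R) diag = [5, 10, 10] → torsion [5, 10, 10]

Answer: M ≅ ℤ^1 ⊕ ℤ/5 ⊕ ℤ/10 ⊕ ℤ/10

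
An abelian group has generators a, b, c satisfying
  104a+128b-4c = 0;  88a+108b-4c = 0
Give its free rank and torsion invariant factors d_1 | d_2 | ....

Answer: M ≅ ℤ^1 ⊕ ℤ/4 ⊕ ℤ/4

Derivation:
rank_ℚ(R)=2; free=3−2=1
SNF(R) diag = [4, 4] → torsion [4, 4]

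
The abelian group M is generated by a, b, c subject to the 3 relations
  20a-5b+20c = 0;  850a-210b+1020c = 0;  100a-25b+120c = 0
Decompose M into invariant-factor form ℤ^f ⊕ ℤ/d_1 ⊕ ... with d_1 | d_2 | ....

rank_ℚ(R)=3; free=3−3=0
SNF(R) diag = [5, 10, 20] → torsion [5, 10, 20]

Answer: M ≅ ℤ/5 ⊕ ℤ/10 ⊕ ℤ/20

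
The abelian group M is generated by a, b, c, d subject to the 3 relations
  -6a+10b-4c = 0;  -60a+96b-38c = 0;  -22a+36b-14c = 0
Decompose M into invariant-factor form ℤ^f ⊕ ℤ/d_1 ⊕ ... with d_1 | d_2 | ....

rank_ℚ(R)=3; free=4−3=1
SNF(R) diag = [2, 2, 2] → torsion [2, 2, 2]

Answer: M ≅ ℤ^1 ⊕ ℤ/2 ⊕ ℤ/2 ⊕ ℤ/2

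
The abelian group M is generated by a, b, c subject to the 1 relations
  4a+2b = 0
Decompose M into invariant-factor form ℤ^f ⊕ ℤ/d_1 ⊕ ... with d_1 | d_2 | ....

Answer: M ≅ ℤ^2 ⊕ ℤ/2

Derivation:
rank_ℚ(R)=1; free=3−1=2
SNF(R) diag = [2] → torsion [2]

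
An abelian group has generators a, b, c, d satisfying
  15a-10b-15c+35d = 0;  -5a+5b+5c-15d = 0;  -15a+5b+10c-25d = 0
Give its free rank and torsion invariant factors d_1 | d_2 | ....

rank_ℚ(R)=3; free=4−3=1
SNF(R) diag = [5, 5, 5] → torsion [5, 5, 5]

Answer: M ≅ ℤ^1 ⊕ ℤ/5 ⊕ ℤ/5 ⊕ ℤ/5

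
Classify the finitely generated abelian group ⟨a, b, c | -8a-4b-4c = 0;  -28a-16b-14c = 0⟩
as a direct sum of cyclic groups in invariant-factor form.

Answer: M ≅ ℤ^1 ⊕ ℤ/2 ⊕ ℤ/4

Derivation:
rank_ℚ(R)=2; free=3−2=1
SNF(R) diag = [2, 4] → torsion [2, 4]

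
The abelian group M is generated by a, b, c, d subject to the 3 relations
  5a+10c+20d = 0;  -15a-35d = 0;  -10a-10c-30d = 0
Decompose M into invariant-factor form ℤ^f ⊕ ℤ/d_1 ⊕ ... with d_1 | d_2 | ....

rank_ℚ(R)=3; free=4−3=1
SNF(R) diag = [5, 5, 10] → torsion [5, 5, 10]

Answer: M ≅ ℤ^1 ⊕ ℤ/5 ⊕ ℤ/5 ⊕ ℤ/10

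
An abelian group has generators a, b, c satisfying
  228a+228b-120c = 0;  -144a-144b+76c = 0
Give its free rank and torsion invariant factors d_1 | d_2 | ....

rank_ℚ(R)=2; free=3−2=1
SNF(R) diag = [4, 12] → torsion [4, 12]

Answer: M ≅ ℤ^1 ⊕ ℤ/4 ⊕ ℤ/12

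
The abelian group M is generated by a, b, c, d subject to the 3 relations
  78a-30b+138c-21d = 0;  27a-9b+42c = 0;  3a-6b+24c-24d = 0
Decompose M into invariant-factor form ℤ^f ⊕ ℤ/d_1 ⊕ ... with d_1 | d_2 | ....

rank_ℚ(R)=3; free=4−3=1
SNF(R) diag = [3, 3, 9] → torsion [3, 3, 9]

Answer: M ≅ ℤ^1 ⊕ ℤ/3 ⊕ ℤ/3 ⊕ ℤ/9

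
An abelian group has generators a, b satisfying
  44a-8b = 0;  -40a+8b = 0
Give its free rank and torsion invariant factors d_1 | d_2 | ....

Answer: M ≅ ℤ/4 ⊕ ℤ/8

Derivation:
rank_ℚ(R)=2; free=2−2=0
SNF(R) diag = [4, 8] → torsion [4, 8]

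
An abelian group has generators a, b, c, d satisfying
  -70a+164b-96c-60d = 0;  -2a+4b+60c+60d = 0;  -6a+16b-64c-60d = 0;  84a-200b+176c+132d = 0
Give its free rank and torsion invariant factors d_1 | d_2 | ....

Answer: M ≅ ℤ/2 ⊕ ℤ/4 ⊕ ℤ/12 ⊕ ℤ/12

Derivation:
rank_ℚ(R)=4; free=4−4=0
SNF(R) diag = [2, 4, 12, 12] → torsion [2, 4, 12, 12]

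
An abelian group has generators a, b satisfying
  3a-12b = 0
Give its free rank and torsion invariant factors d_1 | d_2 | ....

rank_ℚ(R)=1; free=2−1=1
SNF(R) diag = [3] → torsion [3]

Answer: M ≅ ℤ^1 ⊕ ℤ/3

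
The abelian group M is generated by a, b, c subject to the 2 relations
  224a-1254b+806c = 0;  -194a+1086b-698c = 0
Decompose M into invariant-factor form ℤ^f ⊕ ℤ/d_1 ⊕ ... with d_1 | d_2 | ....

Answer: M ≅ ℤ^1 ⊕ ℤ/2 ⊕ ℤ/6

Derivation:
rank_ℚ(R)=2; free=3−2=1
SNF(R) diag = [2, 6] → torsion [2, 6]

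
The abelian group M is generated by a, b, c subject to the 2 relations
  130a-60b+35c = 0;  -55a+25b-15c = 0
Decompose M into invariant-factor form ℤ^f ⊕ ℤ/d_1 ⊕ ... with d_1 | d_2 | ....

Answer: M ≅ ℤ^1 ⊕ ℤ/5 ⊕ ℤ/5

Derivation:
rank_ℚ(R)=2; free=3−2=1
SNF(R) diag = [5, 5] → torsion [5, 5]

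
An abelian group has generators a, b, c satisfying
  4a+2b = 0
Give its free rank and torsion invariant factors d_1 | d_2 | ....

rank_ℚ(R)=1; free=3−1=2
SNF(R) diag = [2] → torsion [2]

Answer: M ≅ ℤ^2 ⊕ ℤ/2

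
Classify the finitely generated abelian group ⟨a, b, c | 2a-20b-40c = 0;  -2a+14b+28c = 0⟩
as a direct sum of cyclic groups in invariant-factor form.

Answer: M ≅ ℤ^1 ⊕ ℤ/2 ⊕ ℤ/6

Derivation:
rank_ℚ(R)=2; free=3−2=1
SNF(R) diag = [2, 6] → torsion [2, 6]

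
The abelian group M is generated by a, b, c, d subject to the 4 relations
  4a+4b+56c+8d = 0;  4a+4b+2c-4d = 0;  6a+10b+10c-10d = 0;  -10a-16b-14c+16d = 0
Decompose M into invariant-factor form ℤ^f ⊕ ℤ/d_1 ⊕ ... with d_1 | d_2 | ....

Answer: M ≅ ℤ/2 ⊕ ℤ/2 ⊕ ℤ/6 ⊕ ℤ/12

Derivation:
rank_ℚ(R)=4; free=4−4=0
SNF(R) diag = [2, 2, 6, 12] → torsion [2, 2, 6, 12]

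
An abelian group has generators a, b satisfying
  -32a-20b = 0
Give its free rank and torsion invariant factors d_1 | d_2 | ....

Answer: M ≅ ℤ^1 ⊕ ℤ/4

Derivation:
rank_ℚ(R)=1; free=2−1=1
SNF(R) diag = [4] → torsion [4]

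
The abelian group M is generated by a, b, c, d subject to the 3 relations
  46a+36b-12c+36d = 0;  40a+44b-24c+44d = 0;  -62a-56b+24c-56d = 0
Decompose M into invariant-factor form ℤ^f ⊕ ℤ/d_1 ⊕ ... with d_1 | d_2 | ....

Answer: M ≅ ℤ^1 ⊕ ℤ/2 ⊕ ℤ/4 ⊕ ℤ/12

Derivation:
rank_ℚ(R)=3; free=4−3=1
SNF(R) diag = [2, 4, 12] → torsion [2, 4, 12]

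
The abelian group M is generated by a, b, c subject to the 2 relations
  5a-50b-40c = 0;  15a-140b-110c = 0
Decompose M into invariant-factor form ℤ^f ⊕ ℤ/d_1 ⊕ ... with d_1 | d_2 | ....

rank_ℚ(R)=2; free=3−2=1
SNF(R) diag = [5, 10] → torsion [5, 10]

Answer: M ≅ ℤ^1 ⊕ ℤ/5 ⊕ ℤ/10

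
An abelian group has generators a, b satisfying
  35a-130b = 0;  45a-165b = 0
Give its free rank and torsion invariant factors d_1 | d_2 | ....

Answer: M ≅ ℤ/5 ⊕ ℤ/15

Derivation:
rank_ℚ(R)=2; free=2−2=0
SNF(R) diag = [5, 15] → torsion [5, 15]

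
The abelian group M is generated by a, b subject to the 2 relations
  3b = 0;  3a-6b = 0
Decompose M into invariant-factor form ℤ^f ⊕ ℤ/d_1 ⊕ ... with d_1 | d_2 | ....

rank_ℚ(R)=2; free=2−2=0
SNF(R) diag = [3, 3] → torsion [3, 3]

Answer: M ≅ ℤ/3 ⊕ ℤ/3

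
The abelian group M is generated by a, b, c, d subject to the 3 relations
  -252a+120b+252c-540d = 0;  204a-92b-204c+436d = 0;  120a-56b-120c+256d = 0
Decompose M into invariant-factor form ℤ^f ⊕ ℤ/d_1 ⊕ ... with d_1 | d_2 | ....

rank_ℚ(R)=3; free=4−3=1
SNF(R) diag = [4, 12, 24] → torsion [4, 12, 24]

Answer: M ≅ ℤ^1 ⊕ ℤ/4 ⊕ ℤ/12 ⊕ ℤ/24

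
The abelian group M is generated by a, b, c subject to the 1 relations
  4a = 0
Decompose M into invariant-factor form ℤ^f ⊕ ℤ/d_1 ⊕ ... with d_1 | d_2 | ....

rank_ℚ(R)=1; free=3−1=2
SNF(R) diag = [4] → torsion [4]

Answer: M ≅ ℤ^2 ⊕ ℤ/4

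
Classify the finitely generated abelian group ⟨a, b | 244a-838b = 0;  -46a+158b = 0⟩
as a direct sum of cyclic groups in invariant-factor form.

rank_ℚ(R)=2; free=2−2=0
SNF(R) diag = [2, 2] → torsion [2, 2]

Answer: M ≅ ℤ/2 ⊕ ℤ/2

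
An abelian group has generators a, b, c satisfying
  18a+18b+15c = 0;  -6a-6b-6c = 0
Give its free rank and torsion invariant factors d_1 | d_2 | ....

rank_ℚ(R)=2; free=3−2=1
SNF(R) diag = [3, 6] → torsion [3, 6]

Answer: M ≅ ℤ^1 ⊕ ℤ/3 ⊕ ℤ/6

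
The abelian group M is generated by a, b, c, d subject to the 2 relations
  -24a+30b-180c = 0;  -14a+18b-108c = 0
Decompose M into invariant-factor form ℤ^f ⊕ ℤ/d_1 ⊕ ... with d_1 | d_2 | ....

Answer: M ≅ ℤ^2 ⊕ ℤ/2 ⊕ ℤ/6

Derivation:
rank_ℚ(R)=2; free=4−2=2
SNF(R) diag = [2, 6] → torsion [2, 6]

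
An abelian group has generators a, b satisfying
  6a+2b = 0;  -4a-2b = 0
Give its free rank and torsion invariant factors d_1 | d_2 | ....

rank_ℚ(R)=2; free=2−2=0
SNF(R) diag = [2, 2] → torsion [2, 2]

Answer: M ≅ ℤ/2 ⊕ ℤ/2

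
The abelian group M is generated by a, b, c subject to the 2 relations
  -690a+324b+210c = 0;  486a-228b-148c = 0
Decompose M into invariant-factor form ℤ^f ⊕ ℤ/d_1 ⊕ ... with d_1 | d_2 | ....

Answer: M ≅ ℤ^1 ⊕ ℤ/2 ⊕ ℤ/6

Derivation:
rank_ℚ(R)=2; free=3−2=1
SNF(R) diag = [2, 6] → torsion [2, 6]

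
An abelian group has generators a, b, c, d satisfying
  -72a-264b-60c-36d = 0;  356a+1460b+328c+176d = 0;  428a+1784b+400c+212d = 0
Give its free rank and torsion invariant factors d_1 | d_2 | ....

Answer: M ≅ ℤ^1 ⊕ ℤ/4 ⊕ ℤ/12 ⊕ ℤ/36

Derivation:
rank_ℚ(R)=3; free=4−3=1
SNF(R) diag = [4, 12, 36] → torsion [4, 12, 36]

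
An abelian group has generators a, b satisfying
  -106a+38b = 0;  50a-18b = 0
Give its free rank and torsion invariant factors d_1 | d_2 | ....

rank_ℚ(R)=2; free=2−2=0
SNF(R) diag = [2, 4] → torsion [2, 4]

Answer: M ≅ ℤ/2 ⊕ ℤ/4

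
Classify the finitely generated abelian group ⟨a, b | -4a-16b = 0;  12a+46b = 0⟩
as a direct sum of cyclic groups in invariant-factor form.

rank_ℚ(R)=2; free=2−2=0
SNF(R) diag = [2, 4] → torsion [2, 4]

Answer: M ≅ ℤ/2 ⊕ ℤ/4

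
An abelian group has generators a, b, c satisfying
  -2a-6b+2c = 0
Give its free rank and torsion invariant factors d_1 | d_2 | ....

rank_ℚ(R)=1; free=3−1=2
SNF(R) diag = [2] → torsion [2]

Answer: M ≅ ℤ^2 ⊕ ℤ/2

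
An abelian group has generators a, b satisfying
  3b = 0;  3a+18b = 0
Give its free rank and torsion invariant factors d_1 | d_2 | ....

rank_ℚ(R)=2; free=2−2=0
SNF(R) diag = [3, 3] → torsion [3, 3]

Answer: M ≅ ℤ/3 ⊕ ℤ/3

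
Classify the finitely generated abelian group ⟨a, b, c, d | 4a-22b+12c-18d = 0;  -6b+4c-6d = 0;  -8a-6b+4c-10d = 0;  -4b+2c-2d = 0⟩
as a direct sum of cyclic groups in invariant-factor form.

Answer: M ≅ ℤ/2 ⊕ ℤ/2 ⊕ ℤ/4 ⊕ ℤ/12

Derivation:
rank_ℚ(R)=4; free=4−4=0
SNF(R) diag = [2, 2, 4, 12] → torsion [2, 2, 4, 12]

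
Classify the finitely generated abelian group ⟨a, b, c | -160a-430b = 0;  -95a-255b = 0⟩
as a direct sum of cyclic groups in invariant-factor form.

rank_ℚ(R)=2; free=3−2=1
SNF(R) diag = [5, 10] → torsion [5, 10]

Answer: M ≅ ℤ^1 ⊕ ℤ/5 ⊕ ℤ/10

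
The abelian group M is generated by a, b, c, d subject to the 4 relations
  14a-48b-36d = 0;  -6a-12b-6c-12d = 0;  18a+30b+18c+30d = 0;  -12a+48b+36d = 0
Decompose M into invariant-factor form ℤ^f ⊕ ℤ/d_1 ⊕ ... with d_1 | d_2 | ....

rank_ℚ(R)=4; free=4−4=0
SNF(R) diag = [2, 6, 6, 12] → torsion [2, 6, 6, 12]

Answer: M ≅ ℤ/2 ⊕ ℤ/6 ⊕ ℤ/6 ⊕ ℤ/12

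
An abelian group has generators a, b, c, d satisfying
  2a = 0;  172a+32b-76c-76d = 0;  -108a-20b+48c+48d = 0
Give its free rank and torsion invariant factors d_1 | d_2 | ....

Answer: M ≅ ℤ^1 ⊕ ℤ/2 ⊕ ℤ/4 ⊕ ℤ/4

Derivation:
rank_ℚ(R)=3; free=4−3=1
SNF(R) diag = [2, 4, 4] → torsion [2, 4, 4]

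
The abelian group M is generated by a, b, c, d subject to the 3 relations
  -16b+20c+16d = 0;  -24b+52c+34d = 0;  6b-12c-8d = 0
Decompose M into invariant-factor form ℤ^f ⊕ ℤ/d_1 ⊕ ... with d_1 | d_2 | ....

rank_ℚ(R)=3; free=4−3=1
SNF(R) diag = [2, 2, 4] → torsion [2, 2, 4]

Answer: M ≅ ℤ^1 ⊕ ℤ/2 ⊕ ℤ/2 ⊕ ℤ/4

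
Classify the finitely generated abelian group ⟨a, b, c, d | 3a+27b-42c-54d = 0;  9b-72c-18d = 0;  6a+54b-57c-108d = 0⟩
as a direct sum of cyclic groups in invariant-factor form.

rank_ℚ(R)=3; free=4−3=1
SNF(R) diag = [3, 9, 27] → torsion [3, 9, 27]

Answer: M ≅ ℤ^1 ⊕ ℤ/3 ⊕ ℤ/9 ⊕ ℤ/27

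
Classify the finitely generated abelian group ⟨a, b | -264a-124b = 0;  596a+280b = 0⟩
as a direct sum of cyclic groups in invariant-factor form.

rank_ℚ(R)=2; free=2−2=0
SNF(R) diag = [4, 4] → torsion [4, 4]

Answer: M ≅ ℤ/4 ⊕ ℤ/4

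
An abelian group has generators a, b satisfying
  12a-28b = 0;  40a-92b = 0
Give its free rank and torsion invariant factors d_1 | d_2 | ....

rank_ℚ(R)=2; free=2−2=0
SNF(R) diag = [4, 4] → torsion [4, 4]

Answer: M ≅ ℤ/4 ⊕ ℤ/4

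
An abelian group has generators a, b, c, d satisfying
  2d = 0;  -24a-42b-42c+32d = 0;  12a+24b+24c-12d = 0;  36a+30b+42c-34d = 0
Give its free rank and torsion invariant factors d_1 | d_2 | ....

rank_ℚ(R)=4; free=4−4=0
SNF(R) diag = [2, 6, 12, 12] → torsion [2, 6, 12, 12]

Answer: M ≅ ℤ/2 ⊕ ℤ/6 ⊕ ℤ/12 ⊕ ℤ/12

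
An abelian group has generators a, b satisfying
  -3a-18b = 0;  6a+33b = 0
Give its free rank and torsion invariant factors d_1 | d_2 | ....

Answer: M ≅ ℤ/3 ⊕ ℤ/3

Derivation:
rank_ℚ(R)=2; free=2−2=0
SNF(R) diag = [3, 3] → torsion [3, 3]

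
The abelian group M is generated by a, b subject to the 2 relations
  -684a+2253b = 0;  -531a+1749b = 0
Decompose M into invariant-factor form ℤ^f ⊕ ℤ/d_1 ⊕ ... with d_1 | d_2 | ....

rank_ℚ(R)=2; free=2−2=0
SNF(R) diag = [3, 9] → torsion [3, 9]

Answer: M ≅ ℤ/3 ⊕ ℤ/9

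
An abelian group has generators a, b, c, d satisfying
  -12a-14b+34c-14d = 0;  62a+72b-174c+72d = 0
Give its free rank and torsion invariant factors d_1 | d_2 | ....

Answer: M ≅ ℤ^2 ⊕ ℤ/2 ⊕ ℤ/2

Derivation:
rank_ℚ(R)=2; free=4−2=2
SNF(R) diag = [2, 2] → torsion [2, 2]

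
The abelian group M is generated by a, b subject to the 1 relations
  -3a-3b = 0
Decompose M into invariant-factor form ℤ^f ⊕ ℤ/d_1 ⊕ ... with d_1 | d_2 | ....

rank_ℚ(R)=1; free=2−1=1
SNF(R) diag = [3] → torsion [3]

Answer: M ≅ ℤ^1 ⊕ ℤ/3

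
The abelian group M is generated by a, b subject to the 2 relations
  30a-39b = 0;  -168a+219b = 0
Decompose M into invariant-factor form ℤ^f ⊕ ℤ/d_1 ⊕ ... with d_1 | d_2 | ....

Answer: M ≅ ℤ/3 ⊕ ℤ/6

Derivation:
rank_ℚ(R)=2; free=2−2=0
SNF(R) diag = [3, 6] → torsion [3, 6]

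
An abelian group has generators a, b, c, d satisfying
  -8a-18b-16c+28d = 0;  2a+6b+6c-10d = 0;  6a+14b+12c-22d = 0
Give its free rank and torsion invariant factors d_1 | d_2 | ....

rank_ℚ(R)=3; free=4−3=1
SNF(R) diag = [2, 2, 2] → torsion [2, 2, 2]

Answer: M ≅ ℤ^1 ⊕ ℤ/2 ⊕ ℤ/2 ⊕ ℤ/2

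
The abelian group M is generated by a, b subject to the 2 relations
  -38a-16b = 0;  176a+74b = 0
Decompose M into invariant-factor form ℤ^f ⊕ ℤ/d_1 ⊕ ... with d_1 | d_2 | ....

rank_ℚ(R)=2; free=2−2=0
SNF(R) diag = [2, 2] → torsion [2, 2]

Answer: M ≅ ℤ/2 ⊕ ℤ/2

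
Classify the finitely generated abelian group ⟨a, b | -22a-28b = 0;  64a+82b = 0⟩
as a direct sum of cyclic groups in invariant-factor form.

Answer: M ≅ ℤ/2 ⊕ ℤ/6

Derivation:
rank_ℚ(R)=2; free=2−2=0
SNF(R) diag = [2, 6] → torsion [2, 6]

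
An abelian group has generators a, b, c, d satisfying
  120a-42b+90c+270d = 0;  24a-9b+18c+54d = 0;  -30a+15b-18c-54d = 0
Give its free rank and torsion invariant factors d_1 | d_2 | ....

Answer: M ≅ ℤ^1 ⊕ ℤ/3 ⊕ ℤ/6 ⊕ ℤ/18

Derivation:
rank_ℚ(R)=3; free=4−3=1
SNF(R) diag = [3, 6, 18] → torsion [3, 6, 18]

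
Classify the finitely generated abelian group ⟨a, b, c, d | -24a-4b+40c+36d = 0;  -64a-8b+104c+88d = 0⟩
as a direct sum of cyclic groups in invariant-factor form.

rank_ℚ(R)=2; free=4−2=2
SNF(R) diag = [4, 8] → torsion [4, 8]

Answer: M ≅ ℤ^2 ⊕ ℤ/4 ⊕ ℤ/8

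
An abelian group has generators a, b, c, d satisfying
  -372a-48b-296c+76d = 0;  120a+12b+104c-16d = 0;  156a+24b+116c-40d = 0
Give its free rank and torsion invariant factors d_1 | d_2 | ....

Answer: M ≅ ℤ^1 ⊕ ℤ/4 ⊕ ℤ/12 ⊕ ℤ/36

Derivation:
rank_ℚ(R)=3; free=4−3=1
SNF(R) diag = [4, 12, 36] → torsion [4, 12, 36]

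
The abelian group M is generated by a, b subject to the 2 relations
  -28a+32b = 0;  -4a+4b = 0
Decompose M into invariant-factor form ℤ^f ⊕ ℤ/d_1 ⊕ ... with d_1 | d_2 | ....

Answer: M ≅ ℤ/4 ⊕ ℤ/4

Derivation:
rank_ℚ(R)=2; free=2−2=0
SNF(R) diag = [4, 4] → torsion [4, 4]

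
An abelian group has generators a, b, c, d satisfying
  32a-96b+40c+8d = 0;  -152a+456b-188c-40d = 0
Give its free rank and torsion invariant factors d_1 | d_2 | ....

rank_ℚ(R)=2; free=4−2=2
SNF(R) diag = [4, 8] → torsion [4, 8]

Answer: M ≅ ℤ^2 ⊕ ℤ/4 ⊕ ℤ/8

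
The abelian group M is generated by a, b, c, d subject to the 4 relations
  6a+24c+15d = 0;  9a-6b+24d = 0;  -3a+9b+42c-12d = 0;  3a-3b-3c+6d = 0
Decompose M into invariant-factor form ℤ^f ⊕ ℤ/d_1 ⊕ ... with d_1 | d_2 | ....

Answer: M ≅ ℤ/3 ⊕ ℤ/3 ⊕ ℤ/3 ⊕ ℤ/9

Derivation:
rank_ℚ(R)=4; free=4−4=0
SNF(R) diag = [3, 3, 3, 9] → torsion [3, 3, 3, 9]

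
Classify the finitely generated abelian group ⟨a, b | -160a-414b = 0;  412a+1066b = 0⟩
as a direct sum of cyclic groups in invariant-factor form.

rank_ℚ(R)=2; free=2−2=0
SNF(R) diag = [2, 4] → torsion [2, 4]

Answer: M ≅ ℤ/2 ⊕ ℤ/4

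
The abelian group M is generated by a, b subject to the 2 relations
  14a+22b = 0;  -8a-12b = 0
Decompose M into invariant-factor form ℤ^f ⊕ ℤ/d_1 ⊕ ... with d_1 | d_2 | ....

Answer: M ≅ ℤ/2 ⊕ ℤ/4

Derivation:
rank_ℚ(R)=2; free=2−2=0
SNF(R) diag = [2, 4] → torsion [2, 4]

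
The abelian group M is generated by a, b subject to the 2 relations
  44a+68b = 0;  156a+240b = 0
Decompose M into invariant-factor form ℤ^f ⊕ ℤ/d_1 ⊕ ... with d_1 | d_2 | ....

Answer: M ≅ ℤ/4 ⊕ ℤ/12

Derivation:
rank_ℚ(R)=2; free=2−2=0
SNF(R) diag = [4, 12] → torsion [4, 12]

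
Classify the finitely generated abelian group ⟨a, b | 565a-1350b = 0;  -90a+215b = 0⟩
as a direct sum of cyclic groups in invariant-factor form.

Answer: M ≅ ℤ/5 ⊕ ℤ/5

Derivation:
rank_ℚ(R)=2; free=2−2=0
SNF(R) diag = [5, 5] → torsion [5, 5]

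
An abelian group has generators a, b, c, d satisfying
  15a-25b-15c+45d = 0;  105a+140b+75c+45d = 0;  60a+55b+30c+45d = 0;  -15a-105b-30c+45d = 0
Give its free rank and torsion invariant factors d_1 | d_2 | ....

rank_ℚ(R)=4; free=4−4=0
SNF(R) diag = [5, 15, 45, 45] → torsion [5, 15, 45, 45]

Answer: M ≅ ℤ/5 ⊕ ℤ/15 ⊕ ℤ/45 ⊕ ℤ/45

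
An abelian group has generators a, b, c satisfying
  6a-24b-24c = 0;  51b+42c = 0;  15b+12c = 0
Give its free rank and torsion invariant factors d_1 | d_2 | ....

rank_ℚ(R)=3; free=3−3=0
SNF(R) diag = [3, 6, 6] → torsion [3, 6, 6]

Answer: M ≅ ℤ/3 ⊕ ℤ/6 ⊕ ℤ/6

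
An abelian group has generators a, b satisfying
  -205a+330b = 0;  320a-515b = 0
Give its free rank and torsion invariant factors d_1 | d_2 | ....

Answer: M ≅ ℤ/5 ⊕ ℤ/5

Derivation:
rank_ℚ(R)=2; free=2−2=0
SNF(R) diag = [5, 5] → torsion [5, 5]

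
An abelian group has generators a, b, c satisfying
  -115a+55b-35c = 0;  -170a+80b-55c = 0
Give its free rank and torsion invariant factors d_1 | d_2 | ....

Answer: M ≅ ℤ^1 ⊕ ℤ/5 ⊕ ℤ/15

Derivation:
rank_ℚ(R)=2; free=3−2=1
SNF(R) diag = [5, 15] → torsion [5, 15]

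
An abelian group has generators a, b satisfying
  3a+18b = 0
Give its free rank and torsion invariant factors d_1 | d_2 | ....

Answer: M ≅ ℤ^1 ⊕ ℤ/3

Derivation:
rank_ℚ(R)=1; free=2−1=1
SNF(R) diag = [3] → torsion [3]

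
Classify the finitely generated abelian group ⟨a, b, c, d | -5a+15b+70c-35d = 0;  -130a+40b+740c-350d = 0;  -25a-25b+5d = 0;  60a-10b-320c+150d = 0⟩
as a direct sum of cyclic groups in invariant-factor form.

rank_ℚ(R)=4; free=4−4=0
SNF(R) diag = [5, 10, 10, 30] → torsion [5, 10, 10, 30]

Answer: M ≅ ℤ/5 ⊕ ℤ/10 ⊕ ℤ/10 ⊕ ℤ/30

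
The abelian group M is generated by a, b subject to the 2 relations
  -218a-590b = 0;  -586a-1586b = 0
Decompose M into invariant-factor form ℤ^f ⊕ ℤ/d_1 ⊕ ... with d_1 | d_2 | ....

Answer: M ≅ ℤ/2 ⊕ ℤ/4

Derivation:
rank_ℚ(R)=2; free=2−2=0
SNF(R) diag = [2, 4] → torsion [2, 4]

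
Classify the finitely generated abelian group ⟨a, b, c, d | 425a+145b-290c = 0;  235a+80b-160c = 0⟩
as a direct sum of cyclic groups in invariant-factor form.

Answer: M ≅ ℤ^2 ⊕ ℤ/5 ⊕ ℤ/15

Derivation:
rank_ℚ(R)=2; free=4−2=2
SNF(R) diag = [5, 15] → torsion [5, 15]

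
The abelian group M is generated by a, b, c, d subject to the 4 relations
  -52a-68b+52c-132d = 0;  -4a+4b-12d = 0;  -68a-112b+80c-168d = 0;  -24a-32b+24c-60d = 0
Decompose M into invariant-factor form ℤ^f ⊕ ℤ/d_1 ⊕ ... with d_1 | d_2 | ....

Answer: M ≅ ℤ/4 ⊕ ℤ/4 ⊕ ℤ/4 ⊕ ℤ/12

Derivation:
rank_ℚ(R)=4; free=4−4=0
SNF(R) diag = [4, 4, 4, 12] → torsion [4, 4, 4, 12]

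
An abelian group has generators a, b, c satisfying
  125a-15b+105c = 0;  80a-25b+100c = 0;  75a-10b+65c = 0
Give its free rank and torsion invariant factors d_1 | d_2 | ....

Answer: M ≅ ℤ/5 ⊕ ℤ/5 ⊕ ℤ/10

Derivation:
rank_ℚ(R)=3; free=3−3=0
SNF(R) diag = [5, 5, 10] → torsion [5, 5, 10]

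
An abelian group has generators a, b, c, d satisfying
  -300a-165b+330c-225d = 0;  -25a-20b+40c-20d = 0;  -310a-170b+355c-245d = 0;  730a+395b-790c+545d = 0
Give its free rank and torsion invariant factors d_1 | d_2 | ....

Answer: M ≅ ℤ/5 ⊕ ℤ/15 ⊕ ℤ/15 ⊕ ℤ/30

Derivation:
rank_ℚ(R)=4; free=4−4=0
SNF(R) diag = [5, 15, 15, 30] → torsion [5, 15, 15, 30]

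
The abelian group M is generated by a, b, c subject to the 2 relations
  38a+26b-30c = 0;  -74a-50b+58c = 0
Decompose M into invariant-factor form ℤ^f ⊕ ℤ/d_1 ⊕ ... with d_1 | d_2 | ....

rank_ℚ(R)=2; free=3−2=1
SNF(R) diag = [2, 4] → torsion [2, 4]

Answer: M ≅ ℤ^1 ⊕ ℤ/2 ⊕ ℤ/4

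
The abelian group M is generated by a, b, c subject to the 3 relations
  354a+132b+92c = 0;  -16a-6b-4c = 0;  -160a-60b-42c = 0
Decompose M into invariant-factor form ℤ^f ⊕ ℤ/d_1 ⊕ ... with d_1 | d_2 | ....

Answer: M ≅ ℤ/2 ⊕ ℤ/2 ⊕ ℤ/6

Derivation:
rank_ℚ(R)=3; free=3−3=0
SNF(R) diag = [2, 2, 6] → torsion [2, 2, 6]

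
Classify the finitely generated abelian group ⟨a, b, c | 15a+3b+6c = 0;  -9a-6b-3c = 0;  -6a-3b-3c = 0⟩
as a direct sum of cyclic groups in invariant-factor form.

rank_ℚ(R)=3; free=3−3=0
SNF(R) diag = [3, 3, 6] → torsion [3, 3, 6]

Answer: M ≅ ℤ/3 ⊕ ℤ/3 ⊕ ℤ/6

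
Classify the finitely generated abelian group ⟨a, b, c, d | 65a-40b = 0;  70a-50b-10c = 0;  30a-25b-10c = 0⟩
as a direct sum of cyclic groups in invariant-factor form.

Answer: M ≅ ℤ^1 ⊕ ℤ/5 ⊕ ℤ/5 ⊕ ℤ/10

Derivation:
rank_ℚ(R)=3; free=4−3=1
SNF(R) diag = [5, 5, 10] → torsion [5, 5, 10]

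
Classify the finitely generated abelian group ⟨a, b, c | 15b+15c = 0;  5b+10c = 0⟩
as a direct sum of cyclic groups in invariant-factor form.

rank_ℚ(R)=2; free=3−2=1
SNF(R) diag = [5, 15] → torsion [5, 15]

Answer: M ≅ ℤ^1 ⊕ ℤ/5 ⊕ ℤ/15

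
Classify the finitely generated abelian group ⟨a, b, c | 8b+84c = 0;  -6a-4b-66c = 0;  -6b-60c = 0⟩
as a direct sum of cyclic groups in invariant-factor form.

Answer: M ≅ ℤ/2 ⊕ ℤ/6 ⊕ ℤ/12

Derivation:
rank_ℚ(R)=3; free=3−3=0
SNF(R) diag = [2, 6, 12] → torsion [2, 6, 12]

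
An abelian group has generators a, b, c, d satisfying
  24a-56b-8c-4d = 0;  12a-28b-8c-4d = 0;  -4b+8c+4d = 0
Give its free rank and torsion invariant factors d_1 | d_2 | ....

Answer: M ≅ ℤ^1 ⊕ ℤ/4 ⊕ ℤ/4 ⊕ ℤ/12

Derivation:
rank_ℚ(R)=3; free=4−3=1
SNF(R) diag = [4, 4, 12] → torsion [4, 4, 12]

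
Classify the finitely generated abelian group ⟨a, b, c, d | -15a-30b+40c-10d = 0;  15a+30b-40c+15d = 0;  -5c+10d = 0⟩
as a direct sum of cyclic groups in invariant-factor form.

Answer: M ≅ ℤ^1 ⊕ ℤ/5 ⊕ ℤ/5 ⊕ ℤ/15

Derivation:
rank_ℚ(R)=3; free=4−3=1
SNF(R) diag = [5, 5, 15] → torsion [5, 5, 15]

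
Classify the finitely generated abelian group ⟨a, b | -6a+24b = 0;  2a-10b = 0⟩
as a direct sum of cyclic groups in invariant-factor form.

Answer: M ≅ ℤ/2 ⊕ ℤ/6

Derivation:
rank_ℚ(R)=2; free=2−2=0
SNF(R) diag = [2, 6] → torsion [2, 6]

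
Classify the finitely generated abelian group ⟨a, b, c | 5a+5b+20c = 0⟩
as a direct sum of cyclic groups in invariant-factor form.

rank_ℚ(R)=1; free=3−1=2
SNF(R) diag = [5] → torsion [5]

Answer: M ≅ ℤ^2 ⊕ ℤ/5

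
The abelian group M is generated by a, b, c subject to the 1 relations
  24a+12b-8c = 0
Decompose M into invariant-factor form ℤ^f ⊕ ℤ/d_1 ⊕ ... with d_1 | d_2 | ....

Answer: M ≅ ℤ^2 ⊕ ℤ/4

Derivation:
rank_ℚ(R)=1; free=3−1=2
SNF(R) diag = [4] → torsion [4]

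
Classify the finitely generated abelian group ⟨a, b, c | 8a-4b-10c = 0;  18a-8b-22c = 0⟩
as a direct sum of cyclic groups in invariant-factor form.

Answer: M ≅ ℤ^1 ⊕ ℤ/2 ⊕ ℤ/2

Derivation:
rank_ℚ(R)=2; free=3−2=1
SNF(R) diag = [2, 2] → torsion [2, 2]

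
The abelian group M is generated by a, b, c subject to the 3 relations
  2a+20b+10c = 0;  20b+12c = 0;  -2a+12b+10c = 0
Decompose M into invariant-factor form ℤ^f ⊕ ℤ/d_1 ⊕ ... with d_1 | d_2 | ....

rank_ℚ(R)=3; free=3−3=0
SNF(R) diag = [2, 4, 4] → torsion [2, 4, 4]

Answer: M ≅ ℤ/2 ⊕ ℤ/4 ⊕ ℤ/4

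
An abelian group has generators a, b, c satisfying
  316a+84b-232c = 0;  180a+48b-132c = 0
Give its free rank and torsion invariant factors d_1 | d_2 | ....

rank_ℚ(R)=2; free=3−2=1
SNF(R) diag = [4, 12] → torsion [4, 12]

Answer: M ≅ ℤ^1 ⊕ ℤ/4 ⊕ ℤ/12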